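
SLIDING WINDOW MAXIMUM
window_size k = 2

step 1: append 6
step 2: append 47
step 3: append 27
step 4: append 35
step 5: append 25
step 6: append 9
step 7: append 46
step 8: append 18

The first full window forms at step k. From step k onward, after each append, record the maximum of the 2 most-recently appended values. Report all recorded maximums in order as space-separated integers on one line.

Answer: 47 47 35 35 25 46 46

Derivation:
step 1: append 6 -> window=[6] (not full yet)
step 2: append 47 -> window=[6, 47] -> max=47
step 3: append 27 -> window=[47, 27] -> max=47
step 4: append 35 -> window=[27, 35] -> max=35
step 5: append 25 -> window=[35, 25] -> max=35
step 6: append 9 -> window=[25, 9] -> max=25
step 7: append 46 -> window=[9, 46] -> max=46
step 8: append 18 -> window=[46, 18] -> max=46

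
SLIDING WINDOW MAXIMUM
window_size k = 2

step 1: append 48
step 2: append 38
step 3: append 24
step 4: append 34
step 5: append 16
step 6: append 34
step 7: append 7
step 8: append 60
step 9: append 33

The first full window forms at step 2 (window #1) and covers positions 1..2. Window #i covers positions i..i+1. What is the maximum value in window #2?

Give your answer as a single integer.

step 1: append 48 -> window=[48] (not full yet)
step 2: append 38 -> window=[48, 38] -> max=48
step 3: append 24 -> window=[38, 24] -> max=38
Window #2 max = 38

Answer: 38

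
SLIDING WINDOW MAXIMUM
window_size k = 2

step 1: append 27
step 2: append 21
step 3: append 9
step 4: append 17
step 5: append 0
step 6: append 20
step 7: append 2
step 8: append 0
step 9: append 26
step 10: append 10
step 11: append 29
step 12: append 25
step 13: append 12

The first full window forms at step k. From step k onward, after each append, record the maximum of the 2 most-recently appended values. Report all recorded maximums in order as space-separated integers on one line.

step 1: append 27 -> window=[27] (not full yet)
step 2: append 21 -> window=[27, 21] -> max=27
step 3: append 9 -> window=[21, 9] -> max=21
step 4: append 17 -> window=[9, 17] -> max=17
step 5: append 0 -> window=[17, 0] -> max=17
step 6: append 20 -> window=[0, 20] -> max=20
step 7: append 2 -> window=[20, 2] -> max=20
step 8: append 0 -> window=[2, 0] -> max=2
step 9: append 26 -> window=[0, 26] -> max=26
step 10: append 10 -> window=[26, 10] -> max=26
step 11: append 29 -> window=[10, 29] -> max=29
step 12: append 25 -> window=[29, 25] -> max=29
step 13: append 12 -> window=[25, 12] -> max=25

Answer: 27 21 17 17 20 20 2 26 26 29 29 25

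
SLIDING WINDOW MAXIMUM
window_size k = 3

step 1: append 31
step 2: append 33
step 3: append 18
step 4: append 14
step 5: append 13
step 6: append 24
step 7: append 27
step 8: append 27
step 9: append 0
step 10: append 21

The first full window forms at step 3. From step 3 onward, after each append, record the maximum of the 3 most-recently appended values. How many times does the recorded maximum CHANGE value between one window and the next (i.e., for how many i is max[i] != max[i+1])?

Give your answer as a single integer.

Answer: 3

Derivation:
step 1: append 31 -> window=[31] (not full yet)
step 2: append 33 -> window=[31, 33] (not full yet)
step 3: append 18 -> window=[31, 33, 18] -> max=33
step 4: append 14 -> window=[33, 18, 14] -> max=33
step 5: append 13 -> window=[18, 14, 13] -> max=18
step 6: append 24 -> window=[14, 13, 24] -> max=24
step 7: append 27 -> window=[13, 24, 27] -> max=27
step 8: append 27 -> window=[24, 27, 27] -> max=27
step 9: append 0 -> window=[27, 27, 0] -> max=27
step 10: append 21 -> window=[27, 0, 21] -> max=27
Recorded maximums: 33 33 18 24 27 27 27 27
Changes between consecutive maximums: 3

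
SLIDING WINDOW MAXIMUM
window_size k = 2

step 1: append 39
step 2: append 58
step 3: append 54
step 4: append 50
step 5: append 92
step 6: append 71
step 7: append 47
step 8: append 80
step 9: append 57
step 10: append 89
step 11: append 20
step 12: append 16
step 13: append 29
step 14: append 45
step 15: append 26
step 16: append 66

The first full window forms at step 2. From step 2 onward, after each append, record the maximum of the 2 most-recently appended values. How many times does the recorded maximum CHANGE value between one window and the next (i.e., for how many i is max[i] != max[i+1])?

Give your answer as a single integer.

Answer: 9

Derivation:
step 1: append 39 -> window=[39] (not full yet)
step 2: append 58 -> window=[39, 58] -> max=58
step 3: append 54 -> window=[58, 54] -> max=58
step 4: append 50 -> window=[54, 50] -> max=54
step 5: append 92 -> window=[50, 92] -> max=92
step 6: append 71 -> window=[92, 71] -> max=92
step 7: append 47 -> window=[71, 47] -> max=71
step 8: append 80 -> window=[47, 80] -> max=80
step 9: append 57 -> window=[80, 57] -> max=80
step 10: append 89 -> window=[57, 89] -> max=89
step 11: append 20 -> window=[89, 20] -> max=89
step 12: append 16 -> window=[20, 16] -> max=20
step 13: append 29 -> window=[16, 29] -> max=29
step 14: append 45 -> window=[29, 45] -> max=45
step 15: append 26 -> window=[45, 26] -> max=45
step 16: append 66 -> window=[26, 66] -> max=66
Recorded maximums: 58 58 54 92 92 71 80 80 89 89 20 29 45 45 66
Changes between consecutive maximums: 9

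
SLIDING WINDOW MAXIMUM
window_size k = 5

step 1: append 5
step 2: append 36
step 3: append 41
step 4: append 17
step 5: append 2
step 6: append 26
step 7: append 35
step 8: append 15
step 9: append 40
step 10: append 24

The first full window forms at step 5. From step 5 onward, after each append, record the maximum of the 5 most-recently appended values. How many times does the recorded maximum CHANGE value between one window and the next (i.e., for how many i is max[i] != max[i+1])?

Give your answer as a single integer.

Answer: 2

Derivation:
step 1: append 5 -> window=[5] (not full yet)
step 2: append 36 -> window=[5, 36] (not full yet)
step 3: append 41 -> window=[5, 36, 41] (not full yet)
step 4: append 17 -> window=[5, 36, 41, 17] (not full yet)
step 5: append 2 -> window=[5, 36, 41, 17, 2] -> max=41
step 6: append 26 -> window=[36, 41, 17, 2, 26] -> max=41
step 7: append 35 -> window=[41, 17, 2, 26, 35] -> max=41
step 8: append 15 -> window=[17, 2, 26, 35, 15] -> max=35
step 9: append 40 -> window=[2, 26, 35, 15, 40] -> max=40
step 10: append 24 -> window=[26, 35, 15, 40, 24] -> max=40
Recorded maximums: 41 41 41 35 40 40
Changes between consecutive maximums: 2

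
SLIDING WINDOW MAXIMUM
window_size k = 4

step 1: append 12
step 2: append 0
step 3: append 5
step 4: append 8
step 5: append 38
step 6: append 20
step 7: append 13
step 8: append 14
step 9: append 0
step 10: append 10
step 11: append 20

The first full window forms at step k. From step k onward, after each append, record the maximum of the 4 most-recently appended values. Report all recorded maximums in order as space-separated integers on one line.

step 1: append 12 -> window=[12] (not full yet)
step 2: append 0 -> window=[12, 0] (not full yet)
step 3: append 5 -> window=[12, 0, 5] (not full yet)
step 4: append 8 -> window=[12, 0, 5, 8] -> max=12
step 5: append 38 -> window=[0, 5, 8, 38] -> max=38
step 6: append 20 -> window=[5, 8, 38, 20] -> max=38
step 7: append 13 -> window=[8, 38, 20, 13] -> max=38
step 8: append 14 -> window=[38, 20, 13, 14] -> max=38
step 9: append 0 -> window=[20, 13, 14, 0] -> max=20
step 10: append 10 -> window=[13, 14, 0, 10] -> max=14
step 11: append 20 -> window=[14, 0, 10, 20] -> max=20

Answer: 12 38 38 38 38 20 14 20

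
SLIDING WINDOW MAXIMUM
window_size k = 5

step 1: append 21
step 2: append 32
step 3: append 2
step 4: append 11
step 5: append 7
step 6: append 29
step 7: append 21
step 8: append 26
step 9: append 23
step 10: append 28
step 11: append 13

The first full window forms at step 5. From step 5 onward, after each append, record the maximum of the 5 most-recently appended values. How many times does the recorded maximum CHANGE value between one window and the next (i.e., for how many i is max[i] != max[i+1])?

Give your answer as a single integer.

Answer: 2

Derivation:
step 1: append 21 -> window=[21] (not full yet)
step 2: append 32 -> window=[21, 32] (not full yet)
step 3: append 2 -> window=[21, 32, 2] (not full yet)
step 4: append 11 -> window=[21, 32, 2, 11] (not full yet)
step 5: append 7 -> window=[21, 32, 2, 11, 7] -> max=32
step 6: append 29 -> window=[32, 2, 11, 7, 29] -> max=32
step 7: append 21 -> window=[2, 11, 7, 29, 21] -> max=29
step 8: append 26 -> window=[11, 7, 29, 21, 26] -> max=29
step 9: append 23 -> window=[7, 29, 21, 26, 23] -> max=29
step 10: append 28 -> window=[29, 21, 26, 23, 28] -> max=29
step 11: append 13 -> window=[21, 26, 23, 28, 13] -> max=28
Recorded maximums: 32 32 29 29 29 29 28
Changes between consecutive maximums: 2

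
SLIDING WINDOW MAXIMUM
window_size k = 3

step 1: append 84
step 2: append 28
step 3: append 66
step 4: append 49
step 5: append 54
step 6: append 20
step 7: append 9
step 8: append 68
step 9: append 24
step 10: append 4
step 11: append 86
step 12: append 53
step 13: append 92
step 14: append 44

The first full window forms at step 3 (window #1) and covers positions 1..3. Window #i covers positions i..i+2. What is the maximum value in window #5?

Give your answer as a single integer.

Answer: 54

Derivation:
step 1: append 84 -> window=[84] (not full yet)
step 2: append 28 -> window=[84, 28] (not full yet)
step 3: append 66 -> window=[84, 28, 66] -> max=84
step 4: append 49 -> window=[28, 66, 49] -> max=66
step 5: append 54 -> window=[66, 49, 54] -> max=66
step 6: append 20 -> window=[49, 54, 20] -> max=54
step 7: append 9 -> window=[54, 20, 9] -> max=54
Window #5 max = 54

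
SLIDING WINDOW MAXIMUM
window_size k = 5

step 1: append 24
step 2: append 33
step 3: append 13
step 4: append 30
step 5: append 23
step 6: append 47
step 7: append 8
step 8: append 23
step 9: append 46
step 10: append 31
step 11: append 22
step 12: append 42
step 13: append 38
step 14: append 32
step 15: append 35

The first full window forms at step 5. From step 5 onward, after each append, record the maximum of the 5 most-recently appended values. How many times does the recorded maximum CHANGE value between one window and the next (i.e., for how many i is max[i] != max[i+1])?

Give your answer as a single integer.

step 1: append 24 -> window=[24] (not full yet)
step 2: append 33 -> window=[24, 33] (not full yet)
step 3: append 13 -> window=[24, 33, 13] (not full yet)
step 4: append 30 -> window=[24, 33, 13, 30] (not full yet)
step 5: append 23 -> window=[24, 33, 13, 30, 23] -> max=33
step 6: append 47 -> window=[33, 13, 30, 23, 47] -> max=47
step 7: append 8 -> window=[13, 30, 23, 47, 8] -> max=47
step 8: append 23 -> window=[30, 23, 47, 8, 23] -> max=47
step 9: append 46 -> window=[23, 47, 8, 23, 46] -> max=47
step 10: append 31 -> window=[47, 8, 23, 46, 31] -> max=47
step 11: append 22 -> window=[8, 23, 46, 31, 22] -> max=46
step 12: append 42 -> window=[23, 46, 31, 22, 42] -> max=46
step 13: append 38 -> window=[46, 31, 22, 42, 38] -> max=46
step 14: append 32 -> window=[31, 22, 42, 38, 32] -> max=42
step 15: append 35 -> window=[22, 42, 38, 32, 35] -> max=42
Recorded maximums: 33 47 47 47 47 47 46 46 46 42 42
Changes between consecutive maximums: 3

Answer: 3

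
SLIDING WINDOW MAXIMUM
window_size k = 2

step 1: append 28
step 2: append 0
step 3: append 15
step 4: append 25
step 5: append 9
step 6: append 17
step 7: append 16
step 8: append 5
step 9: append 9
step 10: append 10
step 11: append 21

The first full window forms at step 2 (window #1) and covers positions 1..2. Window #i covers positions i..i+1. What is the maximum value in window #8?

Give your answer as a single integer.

Answer: 9

Derivation:
step 1: append 28 -> window=[28] (not full yet)
step 2: append 0 -> window=[28, 0] -> max=28
step 3: append 15 -> window=[0, 15] -> max=15
step 4: append 25 -> window=[15, 25] -> max=25
step 5: append 9 -> window=[25, 9] -> max=25
step 6: append 17 -> window=[9, 17] -> max=17
step 7: append 16 -> window=[17, 16] -> max=17
step 8: append 5 -> window=[16, 5] -> max=16
step 9: append 9 -> window=[5, 9] -> max=9
Window #8 max = 9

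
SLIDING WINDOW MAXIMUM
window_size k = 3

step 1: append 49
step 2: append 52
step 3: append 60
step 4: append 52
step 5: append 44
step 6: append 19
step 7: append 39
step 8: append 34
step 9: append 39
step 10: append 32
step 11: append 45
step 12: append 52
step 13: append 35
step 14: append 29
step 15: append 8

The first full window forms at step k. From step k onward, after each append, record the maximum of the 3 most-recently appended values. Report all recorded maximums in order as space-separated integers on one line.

Answer: 60 60 60 52 44 39 39 39 45 52 52 52 35

Derivation:
step 1: append 49 -> window=[49] (not full yet)
step 2: append 52 -> window=[49, 52] (not full yet)
step 3: append 60 -> window=[49, 52, 60] -> max=60
step 4: append 52 -> window=[52, 60, 52] -> max=60
step 5: append 44 -> window=[60, 52, 44] -> max=60
step 6: append 19 -> window=[52, 44, 19] -> max=52
step 7: append 39 -> window=[44, 19, 39] -> max=44
step 8: append 34 -> window=[19, 39, 34] -> max=39
step 9: append 39 -> window=[39, 34, 39] -> max=39
step 10: append 32 -> window=[34, 39, 32] -> max=39
step 11: append 45 -> window=[39, 32, 45] -> max=45
step 12: append 52 -> window=[32, 45, 52] -> max=52
step 13: append 35 -> window=[45, 52, 35] -> max=52
step 14: append 29 -> window=[52, 35, 29] -> max=52
step 15: append 8 -> window=[35, 29, 8] -> max=35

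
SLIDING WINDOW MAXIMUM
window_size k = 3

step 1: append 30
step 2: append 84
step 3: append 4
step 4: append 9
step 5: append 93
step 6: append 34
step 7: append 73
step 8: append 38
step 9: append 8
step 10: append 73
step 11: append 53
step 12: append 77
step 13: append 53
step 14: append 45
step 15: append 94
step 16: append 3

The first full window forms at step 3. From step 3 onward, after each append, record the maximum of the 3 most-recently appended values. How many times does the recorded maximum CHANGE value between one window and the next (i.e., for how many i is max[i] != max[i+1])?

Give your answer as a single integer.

step 1: append 30 -> window=[30] (not full yet)
step 2: append 84 -> window=[30, 84] (not full yet)
step 3: append 4 -> window=[30, 84, 4] -> max=84
step 4: append 9 -> window=[84, 4, 9] -> max=84
step 5: append 93 -> window=[4, 9, 93] -> max=93
step 6: append 34 -> window=[9, 93, 34] -> max=93
step 7: append 73 -> window=[93, 34, 73] -> max=93
step 8: append 38 -> window=[34, 73, 38] -> max=73
step 9: append 8 -> window=[73, 38, 8] -> max=73
step 10: append 73 -> window=[38, 8, 73] -> max=73
step 11: append 53 -> window=[8, 73, 53] -> max=73
step 12: append 77 -> window=[73, 53, 77] -> max=77
step 13: append 53 -> window=[53, 77, 53] -> max=77
step 14: append 45 -> window=[77, 53, 45] -> max=77
step 15: append 94 -> window=[53, 45, 94] -> max=94
step 16: append 3 -> window=[45, 94, 3] -> max=94
Recorded maximums: 84 84 93 93 93 73 73 73 73 77 77 77 94 94
Changes between consecutive maximums: 4

Answer: 4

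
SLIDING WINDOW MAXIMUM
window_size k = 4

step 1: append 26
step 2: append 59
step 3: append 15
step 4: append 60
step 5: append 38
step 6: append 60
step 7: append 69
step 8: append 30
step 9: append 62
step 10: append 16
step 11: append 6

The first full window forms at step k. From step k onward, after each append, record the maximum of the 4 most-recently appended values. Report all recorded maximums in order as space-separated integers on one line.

step 1: append 26 -> window=[26] (not full yet)
step 2: append 59 -> window=[26, 59] (not full yet)
step 3: append 15 -> window=[26, 59, 15] (not full yet)
step 4: append 60 -> window=[26, 59, 15, 60] -> max=60
step 5: append 38 -> window=[59, 15, 60, 38] -> max=60
step 6: append 60 -> window=[15, 60, 38, 60] -> max=60
step 7: append 69 -> window=[60, 38, 60, 69] -> max=69
step 8: append 30 -> window=[38, 60, 69, 30] -> max=69
step 9: append 62 -> window=[60, 69, 30, 62] -> max=69
step 10: append 16 -> window=[69, 30, 62, 16] -> max=69
step 11: append 6 -> window=[30, 62, 16, 6] -> max=62

Answer: 60 60 60 69 69 69 69 62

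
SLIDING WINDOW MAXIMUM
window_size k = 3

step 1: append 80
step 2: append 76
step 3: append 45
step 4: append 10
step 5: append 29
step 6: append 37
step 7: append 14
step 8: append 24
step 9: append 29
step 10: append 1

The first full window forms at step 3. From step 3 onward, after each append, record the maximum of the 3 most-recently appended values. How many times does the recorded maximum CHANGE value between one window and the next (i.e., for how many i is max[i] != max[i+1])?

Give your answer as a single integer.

step 1: append 80 -> window=[80] (not full yet)
step 2: append 76 -> window=[80, 76] (not full yet)
step 3: append 45 -> window=[80, 76, 45] -> max=80
step 4: append 10 -> window=[76, 45, 10] -> max=76
step 5: append 29 -> window=[45, 10, 29] -> max=45
step 6: append 37 -> window=[10, 29, 37] -> max=37
step 7: append 14 -> window=[29, 37, 14] -> max=37
step 8: append 24 -> window=[37, 14, 24] -> max=37
step 9: append 29 -> window=[14, 24, 29] -> max=29
step 10: append 1 -> window=[24, 29, 1] -> max=29
Recorded maximums: 80 76 45 37 37 37 29 29
Changes between consecutive maximums: 4

Answer: 4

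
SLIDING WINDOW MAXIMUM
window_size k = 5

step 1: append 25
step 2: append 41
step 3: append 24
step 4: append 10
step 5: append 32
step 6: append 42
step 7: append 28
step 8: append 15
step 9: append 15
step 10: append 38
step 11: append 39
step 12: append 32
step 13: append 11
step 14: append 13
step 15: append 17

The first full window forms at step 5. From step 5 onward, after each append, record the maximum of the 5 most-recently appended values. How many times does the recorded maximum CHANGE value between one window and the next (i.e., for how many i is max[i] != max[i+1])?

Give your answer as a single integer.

Answer: 2

Derivation:
step 1: append 25 -> window=[25] (not full yet)
step 2: append 41 -> window=[25, 41] (not full yet)
step 3: append 24 -> window=[25, 41, 24] (not full yet)
step 4: append 10 -> window=[25, 41, 24, 10] (not full yet)
step 5: append 32 -> window=[25, 41, 24, 10, 32] -> max=41
step 6: append 42 -> window=[41, 24, 10, 32, 42] -> max=42
step 7: append 28 -> window=[24, 10, 32, 42, 28] -> max=42
step 8: append 15 -> window=[10, 32, 42, 28, 15] -> max=42
step 9: append 15 -> window=[32, 42, 28, 15, 15] -> max=42
step 10: append 38 -> window=[42, 28, 15, 15, 38] -> max=42
step 11: append 39 -> window=[28, 15, 15, 38, 39] -> max=39
step 12: append 32 -> window=[15, 15, 38, 39, 32] -> max=39
step 13: append 11 -> window=[15, 38, 39, 32, 11] -> max=39
step 14: append 13 -> window=[38, 39, 32, 11, 13] -> max=39
step 15: append 17 -> window=[39, 32, 11, 13, 17] -> max=39
Recorded maximums: 41 42 42 42 42 42 39 39 39 39 39
Changes between consecutive maximums: 2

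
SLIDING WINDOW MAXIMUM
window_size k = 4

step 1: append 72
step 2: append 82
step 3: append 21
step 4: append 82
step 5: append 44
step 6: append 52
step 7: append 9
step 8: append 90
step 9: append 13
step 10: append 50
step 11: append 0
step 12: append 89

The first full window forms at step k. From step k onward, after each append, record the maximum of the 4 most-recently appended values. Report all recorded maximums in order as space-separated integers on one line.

Answer: 82 82 82 82 90 90 90 90 89

Derivation:
step 1: append 72 -> window=[72] (not full yet)
step 2: append 82 -> window=[72, 82] (not full yet)
step 3: append 21 -> window=[72, 82, 21] (not full yet)
step 4: append 82 -> window=[72, 82, 21, 82] -> max=82
step 5: append 44 -> window=[82, 21, 82, 44] -> max=82
step 6: append 52 -> window=[21, 82, 44, 52] -> max=82
step 7: append 9 -> window=[82, 44, 52, 9] -> max=82
step 8: append 90 -> window=[44, 52, 9, 90] -> max=90
step 9: append 13 -> window=[52, 9, 90, 13] -> max=90
step 10: append 50 -> window=[9, 90, 13, 50] -> max=90
step 11: append 0 -> window=[90, 13, 50, 0] -> max=90
step 12: append 89 -> window=[13, 50, 0, 89] -> max=89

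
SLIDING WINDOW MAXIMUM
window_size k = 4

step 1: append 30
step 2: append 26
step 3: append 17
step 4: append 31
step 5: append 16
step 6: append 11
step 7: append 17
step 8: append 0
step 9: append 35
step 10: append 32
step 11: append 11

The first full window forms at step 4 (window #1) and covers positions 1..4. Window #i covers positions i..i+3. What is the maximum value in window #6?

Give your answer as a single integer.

Answer: 35

Derivation:
step 1: append 30 -> window=[30] (not full yet)
step 2: append 26 -> window=[30, 26] (not full yet)
step 3: append 17 -> window=[30, 26, 17] (not full yet)
step 4: append 31 -> window=[30, 26, 17, 31] -> max=31
step 5: append 16 -> window=[26, 17, 31, 16] -> max=31
step 6: append 11 -> window=[17, 31, 16, 11] -> max=31
step 7: append 17 -> window=[31, 16, 11, 17] -> max=31
step 8: append 0 -> window=[16, 11, 17, 0] -> max=17
step 9: append 35 -> window=[11, 17, 0, 35] -> max=35
Window #6 max = 35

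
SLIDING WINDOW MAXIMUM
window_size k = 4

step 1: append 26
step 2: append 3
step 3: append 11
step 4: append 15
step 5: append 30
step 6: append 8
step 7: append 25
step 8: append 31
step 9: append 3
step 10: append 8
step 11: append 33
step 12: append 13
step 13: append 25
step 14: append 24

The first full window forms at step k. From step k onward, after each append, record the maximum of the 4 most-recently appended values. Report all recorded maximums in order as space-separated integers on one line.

Answer: 26 30 30 30 31 31 31 33 33 33 33

Derivation:
step 1: append 26 -> window=[26] (not full yet)
step 2: append 3 -> window=[26, 3] (not full yet)
step 3: append 11 -> window=[26, 3, 11] (not full yet)
step 4: append 15 -> window=[26, 3, 11, 15] -> max=26
step 5: append 30 -> window=[3, 11, 15, 30] -> max=30
step 6: append 8 -> window=[11, 15, 30, 8] -> max=30
step 7: append 25 -> window=[15, 30, 8, 25] -> max=30
step 8: append 31 -> window=[30, 8, 25, 31] -> max=31
step 9: append 3 -> window=[8, 25, 31, 3] -> max=31
step 10: append 8 -> window=[25, 31, 3, 8] -> max=31
step 11: append 33 -> window=[31, 3, 8, 33] -> max=33
step 12: append 13 -> window=[3, 8, 33, 13] -> max=33
step 13: append 25 -> window=[8, 33, 13, 25] -> max=33
step 14: append 24 -> window=[33, 13, 25, 24] -> max=33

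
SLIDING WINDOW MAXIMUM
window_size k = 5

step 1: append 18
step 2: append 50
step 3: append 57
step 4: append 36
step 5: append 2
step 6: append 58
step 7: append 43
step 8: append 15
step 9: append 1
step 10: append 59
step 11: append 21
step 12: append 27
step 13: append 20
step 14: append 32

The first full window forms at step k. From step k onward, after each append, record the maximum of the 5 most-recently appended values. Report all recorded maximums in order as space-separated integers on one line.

step 1: append 18 -> window=[18] (not full yet)
step 2: append 50 -> window=[18, 50] (not full yet)
step 3: append 57 -> window=[18, 50, 57] (not full yet)
step 4: append 36 -> window=[18, 50, 57, 36] (not full yet)
step 5: append 2 -> window=[18, 50, 57, 36, 2] -> max=57
step 6: append 58 -> window=[50, 57, 36, 2, 58] -> max=58
step 7: append 43 -> window=[57, 36, 2, 58, 43] -> max=58
step 8: append 15 -> window=[36, 2, 58, 43, 15] -> max=58
step 9: append 1 -> window=[2, 58, 43, 15, 1] -> max=58
step 10: append 59 -> window=[58, 43, 15, 1, 59] -> max=59
step 11: append 21 -> window=[43, 15, 1, 59, 21] -> max=59
step 12: append 27 -> window=[15, 1, 59, 21, 27] -> max=59
step 13: append 20 -> window=[1, 59, 21, 27, 20] -> max=59
step 14: append 32 -> window=[59, 21, 27, 20, 32] -> max=59

Answer: 57 58 58 58 58 59 59 59 59 59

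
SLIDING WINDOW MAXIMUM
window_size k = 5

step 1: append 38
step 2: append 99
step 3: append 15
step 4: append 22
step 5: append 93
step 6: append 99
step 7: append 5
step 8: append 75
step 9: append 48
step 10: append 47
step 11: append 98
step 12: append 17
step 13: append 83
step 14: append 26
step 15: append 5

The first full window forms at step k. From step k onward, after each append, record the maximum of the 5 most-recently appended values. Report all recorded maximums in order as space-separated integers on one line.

step 1: append 38 -> window=[38] (not full yet)
step 2: append 99 -> window=[38, 99] (not full yet)
step 3: append 15 -> window=[38, 99, 15] (not full yet)
step 4: append 22 -> window=[38, 99, 15, 22] (not full yet)
step 5: append 93 -> window=[38, 99, 15, 22, 93] -> max=99
step 6: append 99 -> window=[99, 15, 22, 93, 99] -> max=99
step 7: append 5 -> window=[15, 22, 93, 99, 5] -> max=99
step 8: append 75 -> window=[22, 93, 99, 5, 75] -> max=99
step 9: append 48 -> window=[93, 99, 5, 75, 48] -> max=99
step 10: append 47 -> window=[99, 5, 75, 48, 47] -> max=99
step 11: append 98 -> window=[5, 75, 48, 47, 98] -> max=98
step 12: append 17 -> window=[75, 48, 47, 98, 17] -> max=98
step 13: append 83 -> window=[48, 47, 98, 17, 83] -> max=98
step 14: append 26 -> window=[47, 98, 17, 83, 26] -> max=98
step 15: append 5 -> window=[98, 17, 83, 26, 5] -> max=98

Answer: 99 99 99 99 99 99 98 98 98 98 98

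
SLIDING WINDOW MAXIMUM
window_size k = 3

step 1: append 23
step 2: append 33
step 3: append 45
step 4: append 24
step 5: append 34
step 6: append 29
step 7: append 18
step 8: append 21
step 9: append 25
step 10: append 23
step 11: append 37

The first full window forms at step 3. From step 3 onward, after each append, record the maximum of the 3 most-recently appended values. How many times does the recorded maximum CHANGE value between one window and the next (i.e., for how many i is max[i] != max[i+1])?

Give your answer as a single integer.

Answer: 4

Derivation:
step 1: append 23 -> window=[23] (not full yet)
step 2: append 33 -> window=[23, 33] (not full yet)
step 3: append 45 -> window=[23, 33, 45] -> max=45
step 4: append 24 -> window=[33, 45, 24] -> max=45
step 5: append 34 -> window=[45, 24, 34] -> max=45
step 6: append 29 -> window=[24, 34, 29] -> max=34
step 7: append 18 -> window=[34, 29, 18] -> max=34
step 8: append 21 -> window=[29, 18, 21] -> max=29
step 9: append 25 -> window=[18, 21, 25] -> max=25
step 10: append 23 -> window=[21, 25, 23] -> max=25
step 11: append 37 -> window=[25, 23, 37] -> max=37
Recorded maximums: 45 45 45 34 34 29 25 25 37
Changes between consecutive maximums: 4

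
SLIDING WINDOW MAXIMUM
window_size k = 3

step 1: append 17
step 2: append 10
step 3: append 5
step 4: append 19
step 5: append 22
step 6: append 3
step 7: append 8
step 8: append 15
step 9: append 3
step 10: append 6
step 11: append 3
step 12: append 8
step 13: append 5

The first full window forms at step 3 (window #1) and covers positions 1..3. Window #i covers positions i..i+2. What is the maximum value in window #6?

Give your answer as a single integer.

step 1: append 17 -> window=[17] (not full yet)
step 2: append 10 -> window=[17, 10] (not full yet)
step 3: append 5 -> window=[17, 10, 5] -> max=17
step 4: append 19 -> window=[10, 5, 19] -> max=19
step 5: append 22 -> window=[5, 19, 22] -> max=22
step 6: append 3 -> window=[19, 22, 3] -> max=22
step 7: append 8 -> window=[22, 3, 8] -> max=22
step 8: append 15 -> window=[3, 8, 15] -> max=15
Window #6 max = 15

Answer: 15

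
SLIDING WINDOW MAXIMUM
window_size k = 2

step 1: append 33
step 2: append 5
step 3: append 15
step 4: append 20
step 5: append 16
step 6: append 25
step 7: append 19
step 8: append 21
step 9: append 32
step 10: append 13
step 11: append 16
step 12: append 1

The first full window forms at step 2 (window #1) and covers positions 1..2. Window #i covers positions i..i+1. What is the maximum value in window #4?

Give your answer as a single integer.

step 1: append 33 -> window=[33] (not full yet)
step 2: append 5 -> window=[33, 5] -> max=33
step 3: append 15 -> window=[5, 15] -> max=15
step 4: append 20 -> window=[15, 20] -> max=20
step 5: append 16 -> window=[20, 16] -> max=20
Window #4 max = 20

Answer: 20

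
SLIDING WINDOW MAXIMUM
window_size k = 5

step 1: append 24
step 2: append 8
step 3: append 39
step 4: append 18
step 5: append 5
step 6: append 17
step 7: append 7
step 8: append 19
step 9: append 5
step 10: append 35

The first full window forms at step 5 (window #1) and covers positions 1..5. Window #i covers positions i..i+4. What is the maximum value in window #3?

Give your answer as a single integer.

step 1: append 24 -> window=[24] (not full yet)
step 2: append 8 -> window=[24, 8] (not full yet)
step 3: append 39 -> window=[24, 8, 39] (not full yet)
step 4: append 18 -> window=[24, 8, 39, 18] (not full yet)
step 5: append 5 -> window=[24, 8, 39, 18, 5] -> max=39
step 6: append 17 -> window=[8, 39, 18, 5, 17] -> max=39
step 7: append 7 -> window=[39, 18, 5, 17, 7] -> max=39
Window #3 max = 39

Answer: 39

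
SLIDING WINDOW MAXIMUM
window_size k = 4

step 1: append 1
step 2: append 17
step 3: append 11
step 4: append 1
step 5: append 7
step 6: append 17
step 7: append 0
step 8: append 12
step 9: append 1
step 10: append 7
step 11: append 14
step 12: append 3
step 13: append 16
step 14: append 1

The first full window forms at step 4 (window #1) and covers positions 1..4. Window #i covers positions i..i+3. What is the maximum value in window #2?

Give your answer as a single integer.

Answer: 17

Derivation:
step 1: append 1 -> window=[1] (not full yet)
step 2: append 17 -> window=[1, 17] (not full yet)
step 3: append 11 -> window=[1, 17, 11] (not full yet)
step 4: append 1 -> window=[1, 17, 11, 1] -> max=17
step 5: append 7 -> window=[17, 11, 1, 7] -> max=17
Window #2 max = 17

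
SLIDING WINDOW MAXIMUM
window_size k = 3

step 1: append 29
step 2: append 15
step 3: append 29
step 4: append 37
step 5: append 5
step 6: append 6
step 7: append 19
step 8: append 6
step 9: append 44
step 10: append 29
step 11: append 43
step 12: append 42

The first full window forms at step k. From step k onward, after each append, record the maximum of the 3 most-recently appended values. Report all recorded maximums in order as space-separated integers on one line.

Answer: 29 37 37 37 19 19 44 44 44 43

Derivation:
step 1: append 29 -> window=[29] (not full yet)
step 2: append 15 -> window=[29, 15] (not full yet)
step 3: append 29 -> window=[29, 15, 29] -> max=29
step 4: append 37 -> window=[15, 29, 37] -> max=37
step 5: append 5 -> window=[29, 37, 5] -> max=37
step 6: append 6 -> window=[37, 5, 6] -> max=37
step 7: append 19 -> window=[5, 6, 19] -> max=19
step 8: append 6 -> window=[6, 19, 6] -> max=19
step 9: append 44 -> window=[19, 6, 44] -> max=44
step 10: append 29 -> window=[6, 44, 29] -> max=44
step 11: append 43 -> window=[44, 29, 43] -> max=44
step 12: append 42 -> window=[29, 43, 42] -> max=43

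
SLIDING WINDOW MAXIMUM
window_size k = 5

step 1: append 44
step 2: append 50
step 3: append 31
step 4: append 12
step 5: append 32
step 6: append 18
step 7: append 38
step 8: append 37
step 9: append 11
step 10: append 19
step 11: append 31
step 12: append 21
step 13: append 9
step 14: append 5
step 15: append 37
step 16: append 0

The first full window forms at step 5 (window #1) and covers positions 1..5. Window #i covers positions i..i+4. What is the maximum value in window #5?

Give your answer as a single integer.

step 1: append 44 -> window=[44] (not full yet)
step 2: append 50 -> window=[44, 50] (not full yet)
step 3: append 31 -> window=[44, 50, 31] (not full yet)
step 4: append 12 -> window=[44, 50, 31, 12] (not full yet)
step 5: append 32 -> window=[44, 50, 31, 12, 32] -> max=50
step 6: append 18 -> window=[50, 31, 12, 32, 18] -> max=50
step 7: append 38 -> window=[31, 12, 32, 18, 38] -> max=38
step 8: append 37 -> window=[12, 32, 18, 38, 37] -> max=38
step 9: append 11 -> window=[32, 18, 38, 37, 11] -> max=38
Window #5 max = 38

Answer: 38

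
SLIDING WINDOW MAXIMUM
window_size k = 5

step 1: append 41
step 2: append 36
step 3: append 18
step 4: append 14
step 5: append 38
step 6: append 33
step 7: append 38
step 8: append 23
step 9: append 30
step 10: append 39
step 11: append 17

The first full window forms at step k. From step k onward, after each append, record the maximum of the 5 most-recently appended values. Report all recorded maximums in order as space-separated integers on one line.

step 1: append 41 -> window=[41] (not full yet)
step 2: append 36 -> window=[41, 36] (not full yet)
step 3: append 18 -> window=[41, 36, 18] (not full yet)
step 4: append 14 -> window=[41, 36, 18, 14] (not full yet)
step 5: append 38 -> window=[41, 36, 18, 14, 38] -> max=41
step 6: append 33 -> window=[36, 18, 14, 38, 33] -> max=38
step 7: append 38 -> window=[18, 14, 38, 33, 38] -> max=38
step 8: append 23 -> window=[14, 38, 33, 38, 23] -> max=38
step 9: append 30 -> window=[38, 33, 38, 23, 30] -> max=38
step 10: append 39 -> window=[33, 38, 23, 30, 39] -> max=39
step 11: append 17 -> window=[38, 23, 30, 39, 17] -> max=39

Answer: 41 38 38 38 38 39 39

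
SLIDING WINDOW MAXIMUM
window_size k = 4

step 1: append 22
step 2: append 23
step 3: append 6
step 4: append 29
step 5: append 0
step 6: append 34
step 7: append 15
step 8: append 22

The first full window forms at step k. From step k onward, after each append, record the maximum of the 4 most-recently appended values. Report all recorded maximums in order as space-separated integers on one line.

step 1: append 22 -> window=[22] (not full yet)
step 2: append 23 -> window=[22, 23] (not full yet)
step 3: append 6 -> window=[22, 23, 6] (not full yet)
step 4: append 29 -> window=[22, 23, 6, 29] -> max=29
step 5: append 0 -> window=[23, 6, 29, 0] -> max=29
step 6: append 34 -> window=[6, 29, 0, 34] -> max=34
step 7: append 15 -> window=[29, 0, 34, 15] -> max=34
step 8: append 22 -> window=[0, 34, 15, 22] -> max=34

Answer: 29 29 34 34 34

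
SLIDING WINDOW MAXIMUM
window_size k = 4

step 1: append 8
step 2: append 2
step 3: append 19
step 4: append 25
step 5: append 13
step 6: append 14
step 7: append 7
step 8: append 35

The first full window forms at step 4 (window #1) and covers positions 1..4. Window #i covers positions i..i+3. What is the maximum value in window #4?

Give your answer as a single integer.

Answer: 25

Derivation:
step 1: append 8 -> window=[8] (not full yet)
step 2: append 2 -> window=[8, 2] (not full yet)
step 3: append 19 -> window=[8, 2, 19] (not full yet)
step 4: append 25 -> window=[8, 2, 19, 25] -> max=25
step 5: append 13 -> window=[2, 19, 25, 13] -> max=25
step 6: append 14 -> window=[19, 25, 13, 14] -> max=25
step 7: append 7 -> window=[25, 13, 14, 7] -> max=25
Window #4 max = 25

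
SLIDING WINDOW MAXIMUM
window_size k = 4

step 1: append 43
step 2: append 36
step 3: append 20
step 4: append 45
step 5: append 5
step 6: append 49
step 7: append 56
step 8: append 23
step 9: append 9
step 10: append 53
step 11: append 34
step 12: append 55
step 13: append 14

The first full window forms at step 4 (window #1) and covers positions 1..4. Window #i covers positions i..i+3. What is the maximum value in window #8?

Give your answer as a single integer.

step 1: append 43 -> window=[43] (not full yet)
step 2: append 36 -> window=[43, 36] (not full yet)
step 3: append 20 -> window=[43, 36, 20] (not full yet)
step 4: append 45 -> window=[43, 36, 20, 45] -> max=45
step 5: append 5 -> window=[36, 20, 45, 5] -> max=45
step 6: append 49 -> window=[20, 45, 5, 49] -> max=49
step 7: append 56 -> window=[45, 5, 49, 56] -> max=56
step 8: append 23 -> window=[5, 49, 56, 23] -> max=56
step 9: append 9 -> window=[49, 56, 23, 9] -> max=56
step 10: append 53 -> window=[56, 23, 9, 53] -> max=56
step 11: append 34 -> window=[23, 9, 53, 34] -> max=53
Window #8 max = 53

Answer: 53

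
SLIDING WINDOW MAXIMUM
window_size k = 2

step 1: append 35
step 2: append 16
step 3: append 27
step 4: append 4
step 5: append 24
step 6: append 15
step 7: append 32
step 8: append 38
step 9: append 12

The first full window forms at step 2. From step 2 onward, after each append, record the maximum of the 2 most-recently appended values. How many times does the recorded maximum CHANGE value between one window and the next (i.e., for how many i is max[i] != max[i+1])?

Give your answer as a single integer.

step 1: append 35 -> window=[35] (not full yet)
step 2: append 16 -> window=[35, 16] -> max=35
step 3: append 27 -> window=[16, 27] -> max=27
step 4: append 4 -> window=[27, 4] -> max=27
step 5: append 24 -> window=[4, 24] -> max=24
step 6: append 15 -> window=[24, 15] -> max=24
step 7: append 32 -> window=[15, 32] -> max=32
step 8: append 38 -> window=[32, 38] -> max=38
step 9: append 12 -> window=[38, 12] -> max=38
Recorded maximums: 35 27 27 24 24 32 38 38
Changes between consecutive maximums: 4

Answer: 4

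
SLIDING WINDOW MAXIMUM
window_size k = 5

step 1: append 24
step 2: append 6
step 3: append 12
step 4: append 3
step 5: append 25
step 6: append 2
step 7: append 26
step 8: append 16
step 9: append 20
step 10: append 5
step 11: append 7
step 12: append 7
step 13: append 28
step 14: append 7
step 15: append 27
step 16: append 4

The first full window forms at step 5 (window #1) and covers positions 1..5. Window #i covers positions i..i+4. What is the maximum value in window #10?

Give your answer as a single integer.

step 1: append 24 -> window=[24] (not full yet)
step 2: append 6 -> window=[24, 6] (not full yet)
step 3: append 12 -> window=[24, 6, 12] (not full yet)
step 4: append 3 -> window=[24, 6, 12, 3] (not full yet)
step 5: append 25 -> window=[24, 6, 12, 3, 25] -> max=25
step 6: append 2 -> window=[6, 12, 3, 25, 2] -> max=25
step 7: append 26 -> window=[12, 3, 25, 2, 26] -> max=26
step 8: append 16 -> window=[3, 25, 2, 26, 16] -> max=26
step 9: append 20 -> window=[25, 2, 26, 16, 20] -> max=26
step 10: append 5 -> window=[2, 26, 16, 20, 5] -> max=26
step 11: append 7 -> window=[26, 16, 20, 5, 7] -> max=26
step 12: append 7 -> window=[16, 20, 5, 7, 7] -> max=20
step 13: append 28 -> window=[20, 5, 7, 7, 28] -> max=28
step 14: append 7 -> window=[5, 7, 7, 28, 7] -> max=28
Window #10 max = 28

Answer: 28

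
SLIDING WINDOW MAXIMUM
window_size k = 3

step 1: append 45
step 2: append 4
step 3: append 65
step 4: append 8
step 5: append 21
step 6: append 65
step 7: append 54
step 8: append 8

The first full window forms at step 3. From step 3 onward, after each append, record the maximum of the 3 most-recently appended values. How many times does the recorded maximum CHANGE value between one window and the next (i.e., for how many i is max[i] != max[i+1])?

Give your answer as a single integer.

step 1: append 45 -> window=[45] (not full yet)
step 2: append 4 -> window=[45, 4] (not full yet)
step 3: append 65 -> window=[45, 4, 65] -> max=65
step 4: append 8 -> window=[4, 65, 8] -> max=65
step 5: append 21 -> window=[65, 8, 21] -> max=65
step 6: append 65 -> window=[8, 21, 65] -> max=65
step 7: append 54 -> window=[21, 65, 54] -> max=65
step 8: append 8 -> window=[65, 54, 8] -> max=65
Recorded maximums: 65 65 65 65 65 65
Changes between consecutive maximums: 0

Answer: 0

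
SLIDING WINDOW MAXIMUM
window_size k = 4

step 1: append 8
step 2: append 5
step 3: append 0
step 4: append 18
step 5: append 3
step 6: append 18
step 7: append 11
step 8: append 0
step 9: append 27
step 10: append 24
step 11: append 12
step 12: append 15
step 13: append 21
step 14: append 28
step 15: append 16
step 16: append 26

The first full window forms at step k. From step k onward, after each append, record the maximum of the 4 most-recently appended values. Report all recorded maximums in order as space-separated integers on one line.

step 1: append 8 -> window=[8] (not full yet)
step 2: append 5 -> window=[8, 5] (not full yet)
step 3: append 0 -> window=[8, 5, 0] (not full yet)
step 4: append 18 -> window=[8, 5, 0, 18] -> max=18
step 5: append 3 -> window=[5, 0, 18, 3] -> max=18
step 6: append 18 -> window=[0, 18, 3, 18] -> max=18
step 7: append 11 -> window=[18, 3, 18, 11] -> max=18
step 8: append 0 -> window=[3, 18, 11, 0] -> max=18
step 9: append 27 -> window=[18, 11, 0, 27] -> max=27
step 10: append 24 -> window=[11, 0, 27, 24] -> max=27
step 11: append 12 -> window=[0, 27, 24, 12] -> max=27
step 12: append 15 -> window=[27, 24, 12, 15] -> max=27
step 13: append 21 -> window=[24, 12, 15, 21] -> max=24
step 14: append 28 -> window=[12, 15, 21, 28] -> max=28
step 15: append 16 -> window=[15, 21, 28, 16] -> max=28
step 16: append 26 -> window=[21, 28, 16, 26] -> max=28

Answer: 18 18 18 18 18 27 27 27 27 24 28 28 28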